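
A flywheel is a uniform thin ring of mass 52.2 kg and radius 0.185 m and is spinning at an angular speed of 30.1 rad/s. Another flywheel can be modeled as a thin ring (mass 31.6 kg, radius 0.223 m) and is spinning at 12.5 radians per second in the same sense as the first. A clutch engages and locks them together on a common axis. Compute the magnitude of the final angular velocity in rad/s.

No external torque acts about the common axis, so total angular momentum is conserved.
Moments of inertia: I_A = (52.2)(0.185)² = 1.787 kg·m²; I_B = (31.6)(0.223)² = 1.571 kg·m².
Taking A's sense as positive: L = (1.787)(30.1) + (1.571)(12.5) = 73.42 kg·m²·rad/s.
Combined I = 1.787 + 1.571 = 3.358 kg·m².
ω_f = L / I = 73.42 / 3.358 = 21.86 rad/s.

|ω_f| ≈ 21.9 rad/s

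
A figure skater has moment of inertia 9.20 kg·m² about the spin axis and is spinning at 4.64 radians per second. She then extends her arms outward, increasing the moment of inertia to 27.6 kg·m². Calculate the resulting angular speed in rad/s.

ω₂ ≈ 1.55 rad/s

No external torque acts about the spin axis, so angular momentum is conserved.
ω₂ = I₁ω₁ / I₂ = (9.200)(4.64 rad/s) / (27.60) = 1.547 rad/s.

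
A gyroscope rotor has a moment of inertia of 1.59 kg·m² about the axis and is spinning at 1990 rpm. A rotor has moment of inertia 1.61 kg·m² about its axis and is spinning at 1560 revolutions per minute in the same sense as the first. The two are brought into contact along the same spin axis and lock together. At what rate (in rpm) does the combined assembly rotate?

The coupling torques are internal; angular momentum about the shared axis is conserved.
Taking A's sense as positive: L = (1.590)(1990) + (1.610)(1560) = 5676 kg·m²·rpm.
Combined I = 1.590 + 1.610 = 3.200 kg·m².
ω_f = L / I = 5676 / 3.200 = 1774 rpm.

|ω_f| ≈ 1770 rpm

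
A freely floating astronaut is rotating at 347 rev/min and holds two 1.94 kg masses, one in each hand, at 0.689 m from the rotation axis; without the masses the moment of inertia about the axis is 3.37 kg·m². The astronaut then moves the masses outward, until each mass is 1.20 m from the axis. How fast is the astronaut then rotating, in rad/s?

No external torque acts about the spin axis, so angular momentum is conserved.
I₁ = 3.37 + 2(1.94)(0.689)² = 5.212 kg·m²; I₂ = 3.37 + 2(1.94)(1.20)² = 8.957 kg·m².
ω₂ = I₁ω₁ / I₂ = (5.212)(347 rpm) / (8.957) = 201.9 rpm = 21.14 rad/s.

ω₂ ≈ 21.1 rad/s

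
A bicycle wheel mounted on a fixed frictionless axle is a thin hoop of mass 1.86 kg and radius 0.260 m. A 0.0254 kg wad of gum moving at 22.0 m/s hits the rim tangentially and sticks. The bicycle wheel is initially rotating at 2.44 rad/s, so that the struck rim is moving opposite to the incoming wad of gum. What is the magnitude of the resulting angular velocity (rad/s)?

About the axle the impulsive forces during the collision are internal, so angular momentum about that axis is conserved.
I_p = (1.86)(0.260)² = 0.1257 kg·m². Taking the sense of the wad of gum's angular momentum as positive, L_{wad} = m v R = (0.0254)(22.0)(0.260) = 0.1453 kg·m²/s.
L_i = −I_p ω_p + m v R = −(0.1257)(2.44) + 0.1453 = -0.1615 kg·m²/s.
After sticking, I_f = I_p + m R² = 0.1257 + (0.0254)(0.260)² = 0.1275 kg·m².
ω_f = L_i / I_f = -0.1615 / 0.1275 = -1.267 rad/s.

|ω_f| ≈ 1.27 rad/s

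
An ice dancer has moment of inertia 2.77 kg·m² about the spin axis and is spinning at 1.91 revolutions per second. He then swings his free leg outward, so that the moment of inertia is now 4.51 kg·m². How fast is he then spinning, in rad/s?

ω₂ ≈ 7.37 rad/s

No external torque acts about the spin axis, so angular momentum is conserved.
ω₂ = I₁ω₁ / I₂ = (2.770)(1.91 rev/s) / (4.510) = 1.173 rev/s = 7.371 rad/s.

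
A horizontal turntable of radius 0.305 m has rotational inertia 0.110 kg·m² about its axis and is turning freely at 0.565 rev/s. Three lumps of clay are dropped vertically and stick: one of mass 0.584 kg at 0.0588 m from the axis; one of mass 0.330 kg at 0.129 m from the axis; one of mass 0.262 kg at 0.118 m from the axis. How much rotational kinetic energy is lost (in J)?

No external torque acts about the axis; L_before = L_after.
Added inertia Σmr² = (0.584)(0.0588)² + (0.330)(0.129)² + (0.262)(0.118)² = 0.01116 kg·m²; I_f = 0.1100 + 0.01116 = 0.1212 kg·m².
ω_f = I_p ω_i / I_f = (0.1100)(0.565) / 0.1212 = 0.5130 rev/s.
KE_i = ½(0.1100)(3.550 rad/s)² = 0.6931 J; KE_f = ½(0.1212)(3.223)² = 0.6293 J.

energy lost ≈ 0.0638 J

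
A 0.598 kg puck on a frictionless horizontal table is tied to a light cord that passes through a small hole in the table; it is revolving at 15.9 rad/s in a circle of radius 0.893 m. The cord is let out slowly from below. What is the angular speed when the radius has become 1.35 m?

ω₂ ≈ 6.96 rad/s

The constraining force is radial, so m r² ω about the center is conserved.
ω₂ = ω₁ (r₁/r₂)² = (15.9)(0.893/1.35)² = 6.957 rad/s.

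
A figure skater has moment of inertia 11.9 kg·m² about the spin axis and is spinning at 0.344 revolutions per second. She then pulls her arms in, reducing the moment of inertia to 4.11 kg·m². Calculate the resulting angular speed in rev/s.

No external torque acts about the spin axis, so angular momentum is conserved.
ω₂ = I₁ω₁ / I₂ = (11.90)(0.344 rev/s) / (4.110) = 0.9960 rev/s.

ω₂ ≈ 0.996 rev/s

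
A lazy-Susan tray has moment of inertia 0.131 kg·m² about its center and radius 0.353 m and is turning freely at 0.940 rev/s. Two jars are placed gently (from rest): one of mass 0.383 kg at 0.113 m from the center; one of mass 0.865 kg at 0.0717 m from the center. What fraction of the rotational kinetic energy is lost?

fraction ≈ 0.0665

No external torque acts about the center; L_before = L_after.
Added inertia Σmr² = (0.383)(0.113)² + (0.865)(0.0717)² = 0.009337 kg·m²; I_f = 0.1310 + 0.009337 = 0.1403 kg·m².
ω_f = I_p ω_i / I_f = (0.1310)(0.940) / 0.1403 = 0.8775 rev/s.
KE_i = ½(0.1310)(5.906 rad/s)² = 2.285 J; KE_f = ½(0.1403)(5.513)² = 2.133 J.
Fraction lost = 0.06654.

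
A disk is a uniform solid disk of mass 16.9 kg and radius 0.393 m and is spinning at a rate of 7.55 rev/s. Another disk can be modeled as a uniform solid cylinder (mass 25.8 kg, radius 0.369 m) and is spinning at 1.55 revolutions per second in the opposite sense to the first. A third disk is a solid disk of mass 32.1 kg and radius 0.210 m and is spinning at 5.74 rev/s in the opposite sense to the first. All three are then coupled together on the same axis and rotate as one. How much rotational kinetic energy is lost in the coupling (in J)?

No external torque acts about the common axis, so total angular momentum is conserved.
Moments of inertia: I_A = ½(16.9)(0.393)² = 1.305 kg·m²; I_B = ½(25.8)(0.369)² = 1.756 kg·m²; I_C = ½(32.1)(0.210)² = 0.7078 kg·m².
Taking A's sense as positive: L = (1.305)(7.55) − (1.756)(1.55) − (0.7078)(5.74) = 3.068 kg·m²·rev/s.
Combined I = 1.305 + 1.756 + 0.7078 = 3.769 kg·m².
ω_f = L / I = 3.068 / 3.769 = 0.8140 rev/s.
KE_i = ½ΣIω² = 2012 J; KE_f = ½(3.769)(5.114)² = 49.30 J.

ΔKE lost ≈ 1960 J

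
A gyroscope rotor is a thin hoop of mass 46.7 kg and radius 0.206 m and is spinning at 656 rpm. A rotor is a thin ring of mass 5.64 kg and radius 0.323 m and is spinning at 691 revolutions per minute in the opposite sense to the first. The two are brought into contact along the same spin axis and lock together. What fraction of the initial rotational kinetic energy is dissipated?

The coupling torques are internal; angular momentum about the shared axis is conserved.
Moments of inertia: I_A = (46.7)(0.206)² = 1.982 kg·m²; I_B = (5.64)(0.323)² = 0.5884 kg·m².
Taking A's sense as positive: L = (1.982)(656) − (0.5884)(691) = 893.4 kg·m²·rpm.
Combined I = 1.982 + 0.5884 = 2.570 kg·m².
ω_f = L / I = 893.4 / 2.570 = 347.6 rpm.
KE_i = ½ΣIω² = 6217 J; KE_f = ½(2.570)(36.40)² = 1703 J.
Fraction dissipated = (KE_i − KE_f)/KE_i = 0.7261.

fraction ≈ 0.726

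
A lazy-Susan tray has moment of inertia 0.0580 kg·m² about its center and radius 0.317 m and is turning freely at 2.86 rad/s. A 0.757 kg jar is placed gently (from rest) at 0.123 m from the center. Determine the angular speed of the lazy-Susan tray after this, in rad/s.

ω_f ≈ 2.39 rad/s

The added mass arrives with no angular momentum about the center, and any external torque about the center is negligible, so the system's angular momentum is conserved.
Added inertia Σmr² = (0.757)(0.123)² = 0.01145 kg·m²; I_f = 0.05800 + 0.01145 = 0.06945 kg·m².
ω_f = I_p ω_i / I_f = (0.05800)(2.86) / 0.06945 = 2.388 rad/s.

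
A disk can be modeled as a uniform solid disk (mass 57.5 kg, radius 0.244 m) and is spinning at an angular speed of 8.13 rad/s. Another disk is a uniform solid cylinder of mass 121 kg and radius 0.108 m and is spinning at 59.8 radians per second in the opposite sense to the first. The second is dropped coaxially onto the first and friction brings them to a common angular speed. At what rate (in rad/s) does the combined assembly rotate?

|ω_f| ≈ 11.7 rad/s

The coupling torques are internal; angular momentum about the shared axis is conserved.
Moments of inertia: I_A = ½(57.5)(0.244)² = 1.712 kg·m²; I_B = ½(121)(0.108)² = 0.7057 kg·m².
Taking A's sense as positive: L = (1.712)(8.13) − (0.7057)(59.8) = -28.28 kg·m²·rad/s.
Combined I = 1.712 + 0.7057 = 2.417 kg·m².
ω_f = L / I = -28.28 / 2.417 = -11.70 rad/s.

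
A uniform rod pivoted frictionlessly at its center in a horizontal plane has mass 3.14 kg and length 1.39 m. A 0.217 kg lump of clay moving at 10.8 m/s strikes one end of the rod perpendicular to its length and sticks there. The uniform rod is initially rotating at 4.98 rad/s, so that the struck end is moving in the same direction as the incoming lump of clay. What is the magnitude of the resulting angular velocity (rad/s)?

|ω_f| ≈ 6.79 rad/s

The axle reaction passes through the pivot and exerts no torque about it; angular momentum about the pivot is conserved through the impact.
I_p = (1/12)(3.14)(1.39)² = 0.5056 kg·m². Taking the sense of the lump of clay's angular momentum as positive, L_{lump} = m v R = (0.217)(10.8)(1.39/2) = 1.629 kg·m²/s.
L_i = +I_p ω_p + m v R = +(0.5056)(4.98) + 1.629 = 4.147 kg·m²/s.
After sticking, I_f = I_p + m R² = 0.5056 + (0.217)(1.39/2)² = 0.6104 kg·m².
ω_f = L_i / I_f = 4.147 / 0.6104 = 6.793 rad/s.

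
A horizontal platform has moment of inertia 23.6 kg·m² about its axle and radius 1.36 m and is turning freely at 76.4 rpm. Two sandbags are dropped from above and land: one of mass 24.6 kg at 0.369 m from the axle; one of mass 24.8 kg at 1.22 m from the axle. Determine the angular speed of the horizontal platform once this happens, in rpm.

ω_f ≈ 28.2 rpm

No external torque acts about the axle; L_before = L_after.
Added inertia Σmr² = (24.6)(0.369)² + (24.8)(1.22)² = 40.26 kg·m²; I_f = 23.60 + 40.26 = 63.86 kg·m².
ω_f = I_p ω_i / I_f = (23.60)(76.4) / 63.86 = 28.23 rpm.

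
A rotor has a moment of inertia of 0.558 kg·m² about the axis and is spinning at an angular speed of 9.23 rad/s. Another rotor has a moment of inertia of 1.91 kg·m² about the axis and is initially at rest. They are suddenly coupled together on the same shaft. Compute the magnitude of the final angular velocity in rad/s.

|ω_f| ≈ 2.09 rad/s

No external torque acts about the common axis, so total angular momentum is conserved.
Taking A's sense as positive: L = (0.5580)(9.23) = 5.150 kg·m²·rad/s.
Combined I = 0.5580 + 1.910 = 2.468 kg·m².
ω_f = L / I = 5.150 / 2.468 = 2.087 rad/s.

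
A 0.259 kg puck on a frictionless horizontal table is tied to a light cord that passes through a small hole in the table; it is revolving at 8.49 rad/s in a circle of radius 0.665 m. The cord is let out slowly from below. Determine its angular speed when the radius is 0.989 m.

No torque about the axis ⇒ m r₁² ω₁ = m r₂² ω₂.
ω₂ = ω₁ (r₁/r₂)² = (8.49)(0.665/0.989)² = 3.838 rad/s.

ω₂ ≈ 3.84 rad/s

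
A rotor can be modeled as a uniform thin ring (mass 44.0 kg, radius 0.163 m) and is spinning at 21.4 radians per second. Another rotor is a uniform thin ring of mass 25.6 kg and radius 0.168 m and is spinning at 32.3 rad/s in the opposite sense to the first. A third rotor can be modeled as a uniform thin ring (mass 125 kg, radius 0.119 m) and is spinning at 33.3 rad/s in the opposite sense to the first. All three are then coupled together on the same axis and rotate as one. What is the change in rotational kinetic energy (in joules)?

ΔKE ≈ -1180 J

The coupling torques are internal; angular momentum about the shared axis is conserved.
Moments of inertia: I_A = (44.0)(0.163)² = 1.169 kg·m²; I_B = (25.6)(0.168)² = 0.7225 kg·m²; I_C = (125)(0.119)² = 1.770 kg·m².
Taking A's sense as positive: L = (1.169)(21.4) − (0.7225)(32.3) − (1.770)(33.3) = -57.27 kg·m²·rad/s.
Combined I = 1.169 + 0.7225 + 1.770 = 3.662 kg·m².
ω_f = L / I = -57.27 / 3.662 = -15.64 rad/s.
KE_i = ½ΣIω² = 1626 J; KE_f = ½(3.662)(15.64)² = 447.8 J.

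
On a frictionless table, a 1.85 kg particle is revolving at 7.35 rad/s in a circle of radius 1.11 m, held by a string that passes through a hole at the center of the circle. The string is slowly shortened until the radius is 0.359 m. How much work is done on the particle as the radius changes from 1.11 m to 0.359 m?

W ≈ 527 J

No torque about the axis ⇒ m r₁² ω₁ = m r₂² ω₂.
ω₂ = ω₁ (r₁/r₂)² = (7.35)(1.11/0.359)² = 70.27 rad/s.
W = ΔKE = ½m(v₂² − v₁²) = 527.0 J.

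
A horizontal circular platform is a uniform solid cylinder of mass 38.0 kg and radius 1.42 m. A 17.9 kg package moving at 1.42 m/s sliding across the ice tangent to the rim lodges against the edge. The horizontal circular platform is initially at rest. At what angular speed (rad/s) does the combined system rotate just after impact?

The axle reaction passes through the central axle and exerts no torque about it; angular momentum about the central axle is conserved through the impact.
I_p = ½(38.0)(1.42)² = 38.31 kg·m². Taking the sense of the package's angular momentum as positive, L_{package} = m v R = (17.9)(1.42)(1.42) = 36.09 kg·m²/s.
L_i = 0 + 36.09 = 36.09 kg·m²/s.
After sticking, I_f = I_p + m R² = 38.31 + (17.9)(1.42)² = 74.41 kg·m².
ω_f = L_i / I_f = 36.09 / 74.41 = 0.4851 rad/s.

|ω_f| ≈ 0.485 rad/s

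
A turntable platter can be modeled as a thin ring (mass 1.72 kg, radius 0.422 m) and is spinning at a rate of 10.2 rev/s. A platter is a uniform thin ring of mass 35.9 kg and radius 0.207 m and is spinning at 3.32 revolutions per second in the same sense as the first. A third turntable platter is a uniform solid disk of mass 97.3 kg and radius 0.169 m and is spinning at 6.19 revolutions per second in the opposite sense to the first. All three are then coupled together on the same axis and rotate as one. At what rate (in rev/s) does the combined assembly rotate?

The coupling torques are internal; angular momentum about the shared axis is conserved.
Moments of inertia: I_A = (1.72)(0.422)² = 0.3063 kg·m²; I_B = (35.9)(0.207)² = 1.538 kg·m²; I_C = ½(97.3)(0.169)² = 1.389 kg·m².
Taking A's sense as positive: L = (0.3063)(10.2) + (1.538)(3.32) − (1.389)(6.19) = -0.3696 kg·m²·rev/s.
Combined I = 0.3063 + 1.538 + 1.389 = 3.234 kg·m².
ω_f = L / I = -0.3696 / 3.234 = -0.1143 rev/s.

|ω_f| ≈ 0.114 rev/s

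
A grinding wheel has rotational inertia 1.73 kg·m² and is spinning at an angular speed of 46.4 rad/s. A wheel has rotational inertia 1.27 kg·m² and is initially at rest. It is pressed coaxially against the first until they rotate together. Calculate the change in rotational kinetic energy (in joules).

ΔKE ≈ -788 J

The coupling torques are internal; angular momentum about the shared axis is conserved.
Taking A's sense as positive: L = (1.730)(46.4) = 80.27 kg·m²·rad/s.
Combined I = 1.730 + 1.270 = 3.000 kg·m².
ω_f = L / I = 80.27 / 3.000 = 26.76 rad/s.
KE_i = ½ΣIω² = 1862 J; KE_f = ½(3.000)(26.76)² = 1074 J.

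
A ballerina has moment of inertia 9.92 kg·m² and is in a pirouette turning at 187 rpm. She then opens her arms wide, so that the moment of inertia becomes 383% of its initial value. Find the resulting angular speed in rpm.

With no external torque about the axis, L is conserved: I₁ω₁ = I₂ω₂.
I₂ = 3.83 × 9.92 = 37.99 kg·m².
ω₂ = I₁ω₁ / I₂ = (9.920)(187 rpm) / (37.99) = 48.83 rpm.

ω₂ ≈ 48.8 rpm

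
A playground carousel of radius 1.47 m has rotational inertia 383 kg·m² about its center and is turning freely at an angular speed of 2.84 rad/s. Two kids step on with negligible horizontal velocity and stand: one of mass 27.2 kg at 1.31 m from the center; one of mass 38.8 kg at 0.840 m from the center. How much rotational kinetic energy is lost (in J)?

No external torque acts about the center; L_before = L_after.
Added inertia Σmr² = (27.2)(1.31)² + (38.8)(0.840)² = 74.06 kg·m²; I_f = 383.0 + 74.06 = 457.1 kg·m².
ω_f = I_p ω_i / I_f = (383.0)(2.84) / 457.1 = 2.380 rad/s.
KE_i = ½(383.0)(2.840 rad/s)² = 1545 J; KE_f = ½(457.1)(2.380)² = 1294 J.

energy lost ≈ 250 J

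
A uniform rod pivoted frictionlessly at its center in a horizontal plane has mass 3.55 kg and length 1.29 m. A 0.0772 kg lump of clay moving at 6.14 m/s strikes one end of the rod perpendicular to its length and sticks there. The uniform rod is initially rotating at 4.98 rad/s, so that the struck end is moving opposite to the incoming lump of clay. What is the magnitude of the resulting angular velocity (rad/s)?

|ω_f| ≈ 4.09 rad/s

The axle reaction passes through the pivot and exerts no torque about it; angular momentum about the pivot is conserved through the impact.
I_p = (1/12)(3.55)(1.29)² = 0.4923 kg·m². Taking the sense of the lump of clay's angular momentum as positive, L_{lump} = m v R = (0.0772)(6.14)(1.29/2) = 0.3057 kg·m²/s.
L_i = −I_p ω_p + m v R = −(0.4923)(4.98) + 0.3057 = -2.146 kg·m²/s.
After sticking, I_f = I_p + m R² = 0.4923 + (0.0772)(1.29/2)² = 0.5244 kg·m².
ω_f = L_i / I_f = -2.146 / 0.5244 = -4.092 rad/s.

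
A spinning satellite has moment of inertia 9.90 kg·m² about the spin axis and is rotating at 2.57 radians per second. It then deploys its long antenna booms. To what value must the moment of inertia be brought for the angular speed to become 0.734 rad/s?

With no external torque about the axis, L is conserved: I₁ω₁ = I₂ω₂.
I₂ = I₁ω₁ / ω₂ = (9.90)(2.57) / (0.734) = 34.66 kg·m².

I₂ ≈ 34.7 kg·m²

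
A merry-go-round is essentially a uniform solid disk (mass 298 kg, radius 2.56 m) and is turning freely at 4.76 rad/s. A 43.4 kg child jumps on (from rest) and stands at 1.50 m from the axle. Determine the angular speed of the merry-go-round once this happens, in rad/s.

ω_f ≈ 4.33 rad/s

The added mass arrives with no angular momentum about the axle, and any external torque about the axle is negligible, so the system's angular momentum is conserved.
I_p = ½(298)(2.56)² = 976.5 kg·m².
Added inertia Σmr² = (43.4)(1.50)² = 97.65 kg·m²; I_f = 976.5 + 97.65 = 1074 kg·m².
ω_f = I_p ω_i / I_f = (976.5)(4.76) / 1074 = 4.327 rad/s.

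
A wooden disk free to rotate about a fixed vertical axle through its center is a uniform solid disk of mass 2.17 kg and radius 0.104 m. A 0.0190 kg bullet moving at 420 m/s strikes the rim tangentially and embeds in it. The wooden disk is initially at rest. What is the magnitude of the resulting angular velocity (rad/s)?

|ω_f| ≈ 69.5 rad/s

About the axle the impulsive forces during the collision are internal, so angular momentum about that axis is conserved.
I_p = ½(2.17)(0.104)² = 0.01174 kg·m². Taking the sense of the bullet's angular momentum as positive, L_{bullet} = m v R = (0.0190)(420)(0.104) = 0.8299 kg·m²/s.
L_i = 0 + 0.8299 = 0.8299 kg·m²/s.
After sticking, I_f = I_p + m R² = 0.01174 + (0.0190)(0.104)² = 0.01194 kg·m².
ω_f = L_i / I_f = 0.8299 / 0.01194 = 69.50 rad/s.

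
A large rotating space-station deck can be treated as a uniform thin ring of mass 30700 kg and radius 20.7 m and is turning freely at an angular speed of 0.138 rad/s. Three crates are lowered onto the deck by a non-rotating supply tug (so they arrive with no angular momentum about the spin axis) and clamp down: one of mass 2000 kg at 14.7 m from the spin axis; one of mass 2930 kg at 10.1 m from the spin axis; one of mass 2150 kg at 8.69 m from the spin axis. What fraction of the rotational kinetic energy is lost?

fraction ≈ 0.0636

No external torque acts about the spin axis; L_before = L_after.
I_p = (30700)(20.7)² = 1.315e+07 kg·m².
Added inertia Σmr² = (2000)(14.7)² + (2930)(10.1)² + (2150)(8.69)² = 8.934e+05 kg·m²; I_f = 1.315e+07 + 8.934e+05 = 1.405e+07 kg·m².
ω_f = I_p ω_i / I_f = (1.315e+07)(0.138) / 1.405e+07 = 0.1292 rad/s.
KE_i = ½(1.315e+07)(0.1380 rad/s)² = 1.253e+05 J; KE_f = ½(1.405e+07)(0.1292)² = 1.173e+05 J.
Fraction lost = 0.06360.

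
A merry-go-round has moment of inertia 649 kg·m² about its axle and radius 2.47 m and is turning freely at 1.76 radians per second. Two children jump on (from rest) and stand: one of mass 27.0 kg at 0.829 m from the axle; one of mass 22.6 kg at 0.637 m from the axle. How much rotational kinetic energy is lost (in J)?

The added mass arrives with no angular momentum about the axle, and any external torque about the axle is negligible, so the system's angular momentum is conserved.
Added inertia Σmr² = (27.0)(0.829)² + (22.6)(0.637)² = 27.73 kg·m²; I_f = 649.0 + 27.73 = 676.7 kg·m².
ω_f = I_p ω_i / I_f = (649.0)(1.76) / 676.7 = 1.688 rad/s.
KE_i = ½(649.0)(1.760 rad/s)² = 1005 J; KE_f = ½(676.7)(1.688)² = 964.0 J.

energy lost ≈ 41.2 J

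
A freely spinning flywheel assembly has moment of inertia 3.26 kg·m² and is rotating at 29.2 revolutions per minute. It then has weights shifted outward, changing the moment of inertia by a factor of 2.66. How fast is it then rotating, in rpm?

ω₂ ≈ 11.0 rpm

Angular momentum about the spin axis is conserved since the torque about it is zero.
I₂ = 2.66 × 3.26 = 8.672 kg·m².
ω₂ = I₁ω₁ / I₂ = (3.260)(29.2 rpm) / (8.672) = 10.98 rpm.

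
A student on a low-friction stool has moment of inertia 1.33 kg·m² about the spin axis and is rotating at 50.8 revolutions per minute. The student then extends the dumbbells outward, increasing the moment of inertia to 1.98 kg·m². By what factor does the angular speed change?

No external torque acts about the spin axis, so angular momentum is conserved.
ω₂/ω₁ = I₁/I₂ = 1.330 / 1.980 = 0.6717.

ω₂/ω₁ ≈ 0.672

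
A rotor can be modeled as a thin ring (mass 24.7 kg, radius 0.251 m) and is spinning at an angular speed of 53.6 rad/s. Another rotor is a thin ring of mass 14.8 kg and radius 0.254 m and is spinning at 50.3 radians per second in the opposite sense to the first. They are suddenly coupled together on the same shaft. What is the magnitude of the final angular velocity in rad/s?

|ω_f| ≈ 14.1 rad/s

The coupling torques are internal; angular momentum about the shared axis is conserved.
Moments of inertia: I_A = (24.7)(0.251)² = 1.556 kg·m²; I_B = (14.8)(0.254)² = 0.9548 kg·m².
Taking A's sense as positive: L = (1.556)(53.6) − (0.9548)(50.3) = 35.38 kg·m²·rad/s.
Combined I = 1.556 + 0.9548 = 2.511 kg·m².
ω_f = L / I = 35.38 / 2.511 = 14.09 rad/s.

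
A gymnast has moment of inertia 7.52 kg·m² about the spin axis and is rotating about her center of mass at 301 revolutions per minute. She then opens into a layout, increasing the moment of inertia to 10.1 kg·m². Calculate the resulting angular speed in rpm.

ω₂ ≈ 224 rpm

No external torque acts about the spin axis, so angular momentum is conserved.
ω₂ = I₁ω₁ / I₂ = (7.520)(301 rpm) / (10.10) = 224.1 rpm.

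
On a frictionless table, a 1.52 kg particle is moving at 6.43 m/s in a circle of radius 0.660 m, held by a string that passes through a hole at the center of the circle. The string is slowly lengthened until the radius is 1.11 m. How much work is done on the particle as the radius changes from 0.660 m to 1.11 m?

Central (radial) force ⇒ zero torque about the center ⇒ m v r is constant.
v₂ = v₁ r₁ / r₂ = (6.43)(0.660) / (1.11) = 3.823 m/s.
W = ΔKE = ½m(v₂² − v₁²) = -20.31 J.

W ≈ -20.3 J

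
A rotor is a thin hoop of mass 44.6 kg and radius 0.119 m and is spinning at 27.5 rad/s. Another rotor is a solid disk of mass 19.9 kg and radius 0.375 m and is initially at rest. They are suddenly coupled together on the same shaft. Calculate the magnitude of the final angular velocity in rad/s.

|ω_f| ≈ 8.55 rad/s

The coupling torques are internal; angular momentum about the shared axis is conserved.
Moments of inertia: I_A = (44.6)(0.119)² = 0.6316 kg·m²; I_B = ½(19.9)(0.375)² = 1.399 kg·m².
Taking A's sense as positive: L = (0.6316)(27.5) = 17.37 kg·m²·rad/s.
Combined I = 0.6316 + 1.399 = 2.031 kg·m².
ω_f = L / I = 17.37 / 2.031 = 8.553 rad/s.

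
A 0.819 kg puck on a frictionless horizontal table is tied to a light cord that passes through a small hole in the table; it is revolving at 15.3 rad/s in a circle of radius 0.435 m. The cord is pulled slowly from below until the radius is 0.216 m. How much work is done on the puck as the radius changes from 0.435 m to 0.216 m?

W ≈ 55.4 J

The constraining force is radial, so m r² ω about the center is conserved.
ω₂ = ω₁ (r₁/r₂)² = (15.3)(0.435/0.216)² = 62.05 rad/s.
W = ΔKE = ½m(v₂² − v₁²) = 55.43 J.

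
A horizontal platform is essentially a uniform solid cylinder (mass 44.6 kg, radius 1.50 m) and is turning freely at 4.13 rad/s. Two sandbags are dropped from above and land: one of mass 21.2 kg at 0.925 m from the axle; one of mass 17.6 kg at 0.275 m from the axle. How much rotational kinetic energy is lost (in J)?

No external torque acts about the axle; L_before = L_after.
I_p = ½(44.6)(1.50)² = 50.18 kg·m².
Added inertia Σmr² = (21.2)(0.925)² + (17.6)(0.275)² = 19.47 kg·m²; I_f = 50.18 + 19.47 = 69.65 kg·m².
ω_f = I_p ω_i / I_f = (50.18)(4.13) / 69.65 = 2.975 rad/s.
KE_i = ½(50.18)(4.130 rad/s)² = 427.9 J; KE_f = ½(69.65)(2.975)² = 308.3 J.

energy lost ≈ 120 J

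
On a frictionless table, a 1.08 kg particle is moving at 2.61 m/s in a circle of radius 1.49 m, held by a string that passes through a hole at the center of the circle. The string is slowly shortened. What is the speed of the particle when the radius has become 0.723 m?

The only horizontal force on the mass is along the cord (radial), so it exerts no torque about the hole and angular momentum m v r is conserved.
v₂ = v₁ r₁ / r₂ = (2.61)(1.49) / (0.723) = 5.379 m/s.

v₂ ≈ 5.38 m/s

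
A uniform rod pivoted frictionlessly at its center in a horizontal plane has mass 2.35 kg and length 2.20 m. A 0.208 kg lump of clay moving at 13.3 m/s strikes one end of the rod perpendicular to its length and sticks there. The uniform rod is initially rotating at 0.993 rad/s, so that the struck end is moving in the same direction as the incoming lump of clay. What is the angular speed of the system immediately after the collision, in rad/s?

About the pivot the impulsive forces during the collision are internal, so angular momentum about that axis is conserved.
I_p = (1/12)(2.35)(2.20)² = 0.9478 kg·m². Taking the sense of the lump of clay's angular momentum as positive, L_{lump} = m v R = (0.208)(13.3)(2.20/2) = 3.043 kg·m²/s.
L_i = +I_p ω_p + m v R = +(0.9478)(0.993) + 3.043 = 3.984 kg·m²/s.
After sticking, I_f = I_p + m R² = 0.9478 + (0.208)(2.20/2)² = 1.200 kg·m².
ω_f = L_i / I_f = 3.984 / 1.200 = 3.322 rad/s.

|ω_f| ≈ 3.32 rad/s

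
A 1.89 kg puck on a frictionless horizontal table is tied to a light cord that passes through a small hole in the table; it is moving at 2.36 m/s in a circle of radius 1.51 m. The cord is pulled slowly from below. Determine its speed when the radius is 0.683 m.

v₂ ≈ 5.22 m/s

The only horizontal force on the mass is along the cord (radial), so it exerts no torque about the hole and angular momentum m v r is conserved.
v₂ = v₁ r₁ / r₂ = (2.36)(1.51) / (0.683) = 5.218 m/s.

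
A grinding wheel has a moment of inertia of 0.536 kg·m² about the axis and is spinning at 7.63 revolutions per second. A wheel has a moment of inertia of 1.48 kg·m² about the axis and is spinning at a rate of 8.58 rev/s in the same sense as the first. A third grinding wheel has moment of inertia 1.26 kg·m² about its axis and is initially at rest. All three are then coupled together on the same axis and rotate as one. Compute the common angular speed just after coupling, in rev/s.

|ω_f| ≈ 5.12 rev/s

The coupling torques are internal; angular momentum about the shared axis is conserved.
Taking A's sense as positive: L = (0.5360)(7.63) + (1.480)(8.58) = 16.79 kg·m²·rev/s.
Combined I = 0.5360 + 1.480 + 1.260 = 3.276 kg·m².
ω_f = L / I = 16.79 / 3.276 = 5.125 rev/s.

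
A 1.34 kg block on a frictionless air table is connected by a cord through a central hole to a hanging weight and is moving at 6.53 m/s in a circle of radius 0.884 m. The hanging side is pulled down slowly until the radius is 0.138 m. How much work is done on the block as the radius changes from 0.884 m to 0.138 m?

The only horizontal force on the mass is along the cord (radial), so it exerts no torque about the hole and angular momentum m v r is conserved.
v₂ = v₁ r₁ / r₂ = (6.53)(0.884) / (0.138) = 41.83 m/s.
W = ΔKE = ½m(v₂² − v₁²) = 1144 J.

W ≈ 1140 J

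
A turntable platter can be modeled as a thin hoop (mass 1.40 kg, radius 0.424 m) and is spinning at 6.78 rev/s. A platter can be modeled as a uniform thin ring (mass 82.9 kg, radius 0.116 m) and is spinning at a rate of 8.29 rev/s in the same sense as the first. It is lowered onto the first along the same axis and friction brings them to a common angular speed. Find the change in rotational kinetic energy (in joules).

The coupling torques are internal; angular momentum about the shared axis is conserved.
Moments of inertia: I_A = (1.40)(0.424)² = 0.2517 kg·m²; I_B = (82.9)(0.116)² = 1.116 kg·m².
Taking A's sense as positive: L = (0.2517)(6.78) + (1.116)(8.29) = 10.95 kg·m²·rev/s.
Combined I = 0.2517 + 1.116 = 1.367 kg·m².
ω_f = L / I = 10.95 / 1.367 = 8.012 rev/s.
KE_i = ½ΣIω² = 1742 J; KE_f = ½(1.367)(50.34)² = 1732 J.

ΔKE ≈ -9.24 J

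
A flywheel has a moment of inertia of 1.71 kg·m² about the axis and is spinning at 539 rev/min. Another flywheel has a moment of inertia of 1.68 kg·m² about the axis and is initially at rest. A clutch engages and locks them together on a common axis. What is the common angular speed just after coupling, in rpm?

|ω_f| ≈ 272 rpm

No external torque acts about the common axis, so total angular momentum is conserved.
Taking A's sense as positive: L = (1.710)(539) = 921.7 kg·m²·rpm.
Combined I = 1.710 + 1.680 = 3.390 kg·m².
ω_f = L / I = 921.7 / 3.390 = 271.9 rpm.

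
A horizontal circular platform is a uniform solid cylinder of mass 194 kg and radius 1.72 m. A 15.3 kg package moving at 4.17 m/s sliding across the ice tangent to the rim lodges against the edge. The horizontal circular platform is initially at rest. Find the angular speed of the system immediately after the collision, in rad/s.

The axle reaction passes through the central axle and exerts no torque about it; angular momentum about the central axle is conserved through the impact.
I_p = ½(194)(1.72)² = 287.0 kg·m². Taking the sense of the package's angular momentum as positive, L_{package} = m v R = (15.3)(4.17)(1.72) = 109.7 kg·m²/s.
L_i = 0 + 109.7 = 109.7 kg·m²/s.
After sticking, I_f = I_p + m R² = 287.0 + (15.3)(1.72)² = 332.2 kg·m².
ω_f = L_i / I_f = 109.7 / 332.2 = 0.3303 rad/s.

|ω_f| ≈ 0.330 rad/s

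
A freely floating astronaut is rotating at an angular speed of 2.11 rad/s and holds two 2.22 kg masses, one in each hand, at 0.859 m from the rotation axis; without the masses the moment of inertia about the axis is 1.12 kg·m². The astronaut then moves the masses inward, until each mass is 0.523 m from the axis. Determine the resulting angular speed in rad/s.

ω₂ ≈ 3.97 rad/s

No external torque acts about the spin axis, so angular momentum is conserved.
I₁ = 1.12 + 2(2.22)(0.859)² = 4.396 kg·m²; I₂ = 1.12 + 2(2.22)(0.523)² = 2.334 kg·m².
ω₂ = I₁ω₁ / I₂ = (4.396)(2.11 rad/s) / (2.334) = 3.973 rad/s.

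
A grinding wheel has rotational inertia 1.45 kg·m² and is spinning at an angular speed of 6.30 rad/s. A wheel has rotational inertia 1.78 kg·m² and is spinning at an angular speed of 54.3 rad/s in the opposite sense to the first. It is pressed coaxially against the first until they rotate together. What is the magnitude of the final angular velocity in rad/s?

|ω_f| ≈ 27.1 rad/s

No external torque acts about the common axis, so total angular momentum is conserved.
Taking A's sense as positive: L = (1.450)(6.30) − (1.780)(54.3) = -87.52 kg·m²·rad/s.
Combined I = 1.450 + 1.780 = 3.230 kg·m².
ω_f = L / I = -87.52 / 3.230 = -27.10 rad/s.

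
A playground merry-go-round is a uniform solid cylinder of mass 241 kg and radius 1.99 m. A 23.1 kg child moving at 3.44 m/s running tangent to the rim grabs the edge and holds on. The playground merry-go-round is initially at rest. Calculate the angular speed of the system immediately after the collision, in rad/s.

|ω_f| ≈ 0.278 rad/s

About the axle the impulsive forces during the collision are internal, so angular momentum about that axis is conserved.
I_p = ½(241)(1.99)² = 477.2 kg·m². Taking the sense of the child's angular momentum as positive, L_{child} = m v R = (23.1)(3.44)(1.99) = 158.1 kg·m²/s.
L_i = 0 + 158.1 = 158.1 kg·m²/s.
After sticking, I_f = I_p + m R² = 477.2 + (23.1)(1.99)² = 568.7 kg·m².
ω_f = L_i / I_f = 158.1 / 568.7 = 0.2781 rad/s.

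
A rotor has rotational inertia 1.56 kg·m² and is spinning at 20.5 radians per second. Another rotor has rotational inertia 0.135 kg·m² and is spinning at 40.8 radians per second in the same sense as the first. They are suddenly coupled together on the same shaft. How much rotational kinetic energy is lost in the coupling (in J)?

No external torque acts about the common axis, so total angular momentum is conserved.
Taking A's sense as positive: L = (1.560)(20.5) + (0.1350)(40.8) = 37.49 kg·m²·rad/s.
Combined I = 1.560 + 0.1350 = 1.695 kg·m².
ω_f = L / I = 37.49 / 1.695 = 22.12 rad/s.
KE_i = ½ΣIω² = 440.2 J; KE_f = ½(1.695)(22.12)² = 414.6 J.

ΔKE lost ≈ 25.6 J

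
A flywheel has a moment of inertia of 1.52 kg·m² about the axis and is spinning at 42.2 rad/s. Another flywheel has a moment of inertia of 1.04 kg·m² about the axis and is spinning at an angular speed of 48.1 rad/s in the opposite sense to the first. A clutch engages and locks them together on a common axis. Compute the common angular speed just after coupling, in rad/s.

|ω_f| ≈ 5.52 rad/s

No external torque acts about the common axis, so total angular momentum is conserved.
Taking A's sense as positive: L = (1.520)(42.2) − (1.040)(48.1) = 14.12 kg·m²·rad/s.
Combined I = 1.520 + 1.040 = 2.560 kg·m².
ω_f = L / I = 14.12 / 2.560 = 5.516 rad/s.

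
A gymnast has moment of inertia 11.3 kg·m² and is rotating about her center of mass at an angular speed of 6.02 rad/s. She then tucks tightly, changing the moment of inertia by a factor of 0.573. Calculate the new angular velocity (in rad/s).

Angular momentum about the spin axis is conserved since the torque about it is zero.
I₂ = 0.573 × 11.3 = 6.475 kg·m².
ω₂ = I₁ω₁ / I₂ = (11.30)(6.02 rad/s) / (6.475) = 10.51 rad/s.

ω₂ ≈ 10.5 rad/s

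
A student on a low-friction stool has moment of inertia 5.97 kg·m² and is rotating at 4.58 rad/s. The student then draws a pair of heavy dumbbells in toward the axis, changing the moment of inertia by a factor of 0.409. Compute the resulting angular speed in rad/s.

With no external torque about the axis, L is conserved: I₁ω₁ = I₂ω₂.
I₂ = 0.409 × 5.97 = 2.442 kg·m².
ω₂ = I₁ω₁ / I₂ = (5.970)(4.58 rad/s) / (2.442) = 11.20 rad/s.

ω₂ ≈ 11.2 rad/s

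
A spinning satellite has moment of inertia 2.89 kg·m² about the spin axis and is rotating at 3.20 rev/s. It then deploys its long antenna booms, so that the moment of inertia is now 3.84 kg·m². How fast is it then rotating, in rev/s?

ω₂ ≈ 2.41 rev/s

No external torque acts about the spin axis, so angular momentum is conserved.
ω₂ = I₁ω₁ / I₂ = (2.890)(3.20 rev/s) / (3.840) = 2.408 rev/s.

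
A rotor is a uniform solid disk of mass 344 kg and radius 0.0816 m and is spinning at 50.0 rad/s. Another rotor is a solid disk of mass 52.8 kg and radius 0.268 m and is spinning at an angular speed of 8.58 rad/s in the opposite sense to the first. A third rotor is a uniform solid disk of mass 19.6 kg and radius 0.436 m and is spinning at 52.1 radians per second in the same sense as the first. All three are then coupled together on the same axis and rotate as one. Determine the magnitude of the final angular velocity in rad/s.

|ω_f| ≈ 28.1 rad/s

No external torque acts about the common axis, so total angular momentum is conserved.
Moments of inertia: I_A = ½(344)(0.0816)² = 1.145 kg·m²; I_B = ½(52.8)(0.268)² = 1.896 kg·m²; I_C = ½(19.6)(0.436)² = 1.863 kg·m².
Taking A's sense as positive: L = (1.145)(50.0) − (1.896)(8.58) + (1.863)(52.1) = 138.1 kg·m²·rad/s.
Combined I = 1.145 + 1.896 + 1.863 = 4.904 kg·m².
ω_f = L / I = 138.1 / 4.904 = 28.15 rad/s.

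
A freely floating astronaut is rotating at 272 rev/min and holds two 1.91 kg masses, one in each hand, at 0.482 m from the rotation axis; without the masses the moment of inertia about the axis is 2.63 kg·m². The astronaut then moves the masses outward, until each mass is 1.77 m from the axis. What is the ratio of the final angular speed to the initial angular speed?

ω₂/ω₁ ≈ 0.241

Angular momentum about the spin axis is conserved since the torque about it is zero.
I₁ = 2.63 + 2(1.91)(0.482)² = 3.517 kg·m²; I₂ = 2.63 + 2(1.91)(1.77)² = 14.60 kg·m².
ω₂/ω₁ = I₁/I₂ = 3.517 / 14.60 = 0.2410.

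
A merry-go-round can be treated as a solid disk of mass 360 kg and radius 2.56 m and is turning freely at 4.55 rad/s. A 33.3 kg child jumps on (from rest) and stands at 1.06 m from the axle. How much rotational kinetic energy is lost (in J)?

No external torque acts about the axle; L_before = L_after.
I_p = ½(360)(2.56)² = 1180 kg·m².
Added inertia Σmr² = (33.3)(1.06)² = 37.42 kg·m²; I_f = 1180 + 37.42 = 1217 kg·m².
ω_f = I_p ω_i / I_f = (1180)(4.55) / 1217 = 4.410 rad/s.
KE_i = ½(1180)(4.550 rad/s)² = 12210 J; KE_f = ½(1217)(4.410)² = 11840 J.

energy lost ≈ 375 J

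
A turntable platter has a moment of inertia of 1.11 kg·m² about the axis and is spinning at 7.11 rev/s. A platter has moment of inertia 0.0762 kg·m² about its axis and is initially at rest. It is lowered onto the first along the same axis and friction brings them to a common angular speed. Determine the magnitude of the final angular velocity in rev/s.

|ω_f| ≈ 6.65 rev/s

No external torque acts about the common axis, so total angular momentum is conserved.
Taking A's sense as positive: L = (1.110)(7.11) = 7.892 kg·m²·rev/s.
Combined I = 1.110 + 0.07620 = 1.186 kg·m².
ω_f = L / I = 7.892 / 1.186 = 6.653 rev/s.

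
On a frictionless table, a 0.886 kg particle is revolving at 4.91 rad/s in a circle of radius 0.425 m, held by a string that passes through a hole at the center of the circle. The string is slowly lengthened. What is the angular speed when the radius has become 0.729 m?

No torque about the axis ⇒ m r₁² ω₁ = m r₂² ω₂.
ω₂ = ω₁ (r₁/r₂)² = (4.91)(0.425/0.729)² = 1.669 rad/s.

ω₂ ≈ 1.67 rad/s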